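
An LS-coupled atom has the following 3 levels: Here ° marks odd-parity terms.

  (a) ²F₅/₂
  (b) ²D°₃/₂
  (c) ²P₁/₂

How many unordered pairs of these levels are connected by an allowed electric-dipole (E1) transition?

(a)–(b): allowed.
(a)–(c): forbidden (parity, ΔL, ΔJ).
(b)–(c): allowed.
Allowed pairs: 2 of 3.

2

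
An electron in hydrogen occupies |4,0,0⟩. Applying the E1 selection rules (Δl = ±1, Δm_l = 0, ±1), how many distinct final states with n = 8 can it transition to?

E1 requires Δl = ±1, so l_f ∈ {-1, 1}; with 0 ≤ l_f ≤ n_f−1 = 7, the allowed l_f values are {1}.
For l_f = 1: m_f ∈ {m_i−1, m_i, m_i+1} ∩ [−1, 1] = {-1, 0, 1} → 3 states.
Total: 3.

3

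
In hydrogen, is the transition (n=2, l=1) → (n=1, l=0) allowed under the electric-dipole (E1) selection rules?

allowed

Δl = 0 − 1 = -1; the E1 rule Δl = ±1 is ✓.
All E1 selection rules are satisfied.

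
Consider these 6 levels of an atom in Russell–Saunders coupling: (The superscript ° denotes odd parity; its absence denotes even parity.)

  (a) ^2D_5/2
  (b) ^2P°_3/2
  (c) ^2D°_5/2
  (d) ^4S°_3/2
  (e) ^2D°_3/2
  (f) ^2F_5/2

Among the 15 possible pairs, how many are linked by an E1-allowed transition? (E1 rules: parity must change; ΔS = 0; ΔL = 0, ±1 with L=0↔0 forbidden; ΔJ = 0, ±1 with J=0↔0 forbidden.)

(a)–(b): allowed.
(a)–(c): allowed.
(a)–(d): forbidden (ΔS, ΔL).
(a)–(e): allowed.
(a)–(f): forbidden (parity).
(b)–(c): forbidden (parity).
(b)–(d): forbidden (parity, ΔS).
(b)–(e): forbidden (parity).
(b)–(f): forbidden (ΔL).
(c)–(d): forbidden (parity, ΔS, ΔL).
(c)–(e): forbidden (parity).
(c)–(f): allowed.
(d)–(e): forbidden (parity, ΔS, ΔL).
(d)–(f): forbidden (ΔS, ΔL).
(e)–(f): allowed.
Allowed pairs: 5 of 15.

5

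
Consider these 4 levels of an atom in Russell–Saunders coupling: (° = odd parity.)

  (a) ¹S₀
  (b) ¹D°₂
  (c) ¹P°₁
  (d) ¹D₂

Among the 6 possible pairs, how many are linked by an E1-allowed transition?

(a)–(b): forbidden (ΔL, ΔJ).
(a)–(c): allowed.
(a)–(d): forbidden (parity, ΔL, ΔJ).
(b)–(c): forbidden (parity).
(b)–(d): allowed.
(c)–(d): allowed.
Allowed pairs: 3 of 6.

3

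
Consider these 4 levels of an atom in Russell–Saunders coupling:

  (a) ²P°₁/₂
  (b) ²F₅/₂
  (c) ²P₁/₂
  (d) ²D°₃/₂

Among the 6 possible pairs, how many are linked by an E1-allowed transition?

(a)–(b): forbidden (ΔL, ΔJ).
(a)–(c): allowed.
(a)–(d): forbidden (parity).
(b)–(c): forbidden (parity, ΔL, ΔJ).
(b)–(d): allowed.
(c)–(d): allowed.
Allowed pairs: 3 of 6.

3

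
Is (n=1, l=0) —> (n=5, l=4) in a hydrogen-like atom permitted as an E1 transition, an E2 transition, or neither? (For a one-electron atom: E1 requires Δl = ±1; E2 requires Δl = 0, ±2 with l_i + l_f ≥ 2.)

Δl = 4 − 0 = +4; l_i + l_f = 4.
E1 (Δl = ±1): not satisfied.
E2 (Δl = 0,±2, l_i+l_f ≥ 2): not satisfied.

neither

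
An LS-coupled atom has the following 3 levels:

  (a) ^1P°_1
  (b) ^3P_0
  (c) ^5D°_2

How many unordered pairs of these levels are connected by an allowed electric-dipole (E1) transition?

(a)–(b): forbidden (ΔS).
(a)–(c): forbidden (parity, ΔS).
(b)–(c): forbidden (ΔS, ΔJ).
Allowed pairs: 0 of 3.

0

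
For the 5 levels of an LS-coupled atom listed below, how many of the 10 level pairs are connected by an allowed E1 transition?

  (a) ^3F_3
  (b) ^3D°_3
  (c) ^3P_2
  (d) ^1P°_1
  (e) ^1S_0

3

(a)–(b): allowed.
(a)–(c): forbidden (parity, ΔL).
(a)–(d): forbidden (ΔS, ΔL, ΔJ).
(a)–(e): forbidden (parity, ΔS, ΔL, ΔJ).
(b)–(c): allowed.
(b)–(d): forbidden (parity, ΔS, ΔJ).
(b)–(e): forbidden (ΔS, ΔL, ΔJ).
(c)–(d): forbidden (ΔS).
(c)–(e): forbidden (parity, ΔS, ΔJ).
(d)–(e): allowed.
Allowed pairs: 3 of 10.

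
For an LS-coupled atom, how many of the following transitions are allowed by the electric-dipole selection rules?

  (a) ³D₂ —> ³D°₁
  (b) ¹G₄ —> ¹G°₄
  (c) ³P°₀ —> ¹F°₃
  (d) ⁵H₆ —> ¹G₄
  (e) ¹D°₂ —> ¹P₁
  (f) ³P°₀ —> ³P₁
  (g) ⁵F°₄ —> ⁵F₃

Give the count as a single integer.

5

(a) allowed
(b) allowed
(c) forbidden (parity, ΔS, ΔL, ΔJ fail)
(d) forbidden (parity, ΔS, ΔJ fail)
(e) allowed
(f) allowed
(g) allowed
Total allowed: 5 of 7.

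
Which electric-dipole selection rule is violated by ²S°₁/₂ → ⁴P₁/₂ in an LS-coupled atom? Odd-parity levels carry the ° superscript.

Parity must change: odd → even — ok.
ΔS = 0: S: 1/2 → 3/2 — fails.
ΔL = 0, ±1 (not L=0↔0): L: 0 → 1, ΔL = +1 — ok.
ΔJ = 0, ±1 (not J=0↔0): J: 1/2 → 1/2, ΔJ = +0 — ok.

the ΔS = 0 rule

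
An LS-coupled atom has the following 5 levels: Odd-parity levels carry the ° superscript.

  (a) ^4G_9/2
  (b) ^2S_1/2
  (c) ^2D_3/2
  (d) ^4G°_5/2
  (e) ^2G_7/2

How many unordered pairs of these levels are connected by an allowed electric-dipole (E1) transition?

0

(a)–(b): forbidden (parity, ΔS, ΔL, ΔJ).
(a)–(c): forbidden (parity, ΔS, ΔL, ΔJ).
(a)–(d): forbidden (ΔJ).
(a)–(e): forbidden (parity, ΔS).
(b)–(c): forbidden (parity, ΔL).
(b)–(d): forbidden (ΔS, ΔL, ΔJ).
(b)–(e): forbidden (parity, ΔL, ΔJ).
(c)–(d): forbidden (ΔS, ΔL).
(c)–(e): forbidden (parity, ΔL, ΔJ).
(d)–(e): forbidden (ΔS).
Allowed pairs: 0 of 10.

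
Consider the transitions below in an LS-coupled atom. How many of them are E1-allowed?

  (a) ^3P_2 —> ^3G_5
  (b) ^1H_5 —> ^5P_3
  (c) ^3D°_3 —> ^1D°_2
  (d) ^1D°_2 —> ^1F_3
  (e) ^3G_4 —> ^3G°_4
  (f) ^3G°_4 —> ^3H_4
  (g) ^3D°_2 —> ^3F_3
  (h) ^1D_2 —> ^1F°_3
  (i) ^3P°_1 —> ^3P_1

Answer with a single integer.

(a) forbidden (parity, ΔL, ΔJ fail)
(b) forbidden (parity, ΔS, ΔL, ΔJ fail)
(c) forbidden (parity, ΔS fail)
(d) allowed
(e) allowed
(f) allowed
(g) allowed
(h) allowed
(i) allowed
Total allowed: 6 of 9.

6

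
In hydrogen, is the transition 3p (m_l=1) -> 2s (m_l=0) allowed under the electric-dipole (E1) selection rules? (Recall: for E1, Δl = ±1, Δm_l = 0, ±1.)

allowed

Initial l = 1, final l = 0, so Δl = -1. E1 requires Δl = ±1: ✓.
m_l: 1 → 0 (Δm_l = -1). |Δm_l| ≤ 1 ✓.
All E1 selection rules are satisfied.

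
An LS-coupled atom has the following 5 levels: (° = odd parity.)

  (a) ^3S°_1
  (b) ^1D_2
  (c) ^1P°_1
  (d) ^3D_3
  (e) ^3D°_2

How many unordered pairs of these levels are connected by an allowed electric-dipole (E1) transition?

2

(a)–(b): forbidden (ΔS, ΔL).
(a)–(c): forbidden (parity, ΔS).
(a)–(d): forbidden (ΔL, ΔJ).
(a)–(e): forbidden (parity, ΔL).
(b)–(c): allowed.
(b)–(d): forbidden (parity, ΔS).
(b)–(e): forbidden (ΔS).
(c)–(d): forbidden (ΔS, ΔJ).
(c)–(e): forbidden (parity, ΔS).
(d)–(e): allowed.
Allowed pairs: 2 of 10.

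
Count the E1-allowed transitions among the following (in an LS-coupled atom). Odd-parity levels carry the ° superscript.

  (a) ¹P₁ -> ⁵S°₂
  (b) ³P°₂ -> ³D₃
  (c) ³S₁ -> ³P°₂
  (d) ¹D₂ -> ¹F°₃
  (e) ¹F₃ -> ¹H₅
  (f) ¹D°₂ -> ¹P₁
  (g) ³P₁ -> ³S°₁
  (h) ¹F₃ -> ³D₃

(a) forbidden (ΔS fails)
(b) allowed
(c) allowed
(d) allowed
(e) forbidden (parity, ΔL, ΔJ fail)
(f) allowed
(g) allowed
(h) forbidden (parity, ΔS fail)
Total allowed: 5 of 8.

5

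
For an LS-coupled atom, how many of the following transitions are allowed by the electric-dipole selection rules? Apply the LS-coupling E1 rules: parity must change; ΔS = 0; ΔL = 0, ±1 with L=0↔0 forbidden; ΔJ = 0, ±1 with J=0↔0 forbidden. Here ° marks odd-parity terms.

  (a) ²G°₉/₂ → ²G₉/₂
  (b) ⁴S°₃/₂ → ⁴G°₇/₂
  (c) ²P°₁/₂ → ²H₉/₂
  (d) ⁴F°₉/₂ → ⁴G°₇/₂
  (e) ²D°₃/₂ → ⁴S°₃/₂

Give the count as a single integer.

1

(a) allowed
(b) forbidden (parity, ΔL, ΔJ fail)
(c) forbidden (ΔL, ΔJ fail)
(d) forbidden (parity fails)
(e) forbidden (parity, ΔS, ΔL fail)
Total allowed: 1 of 5.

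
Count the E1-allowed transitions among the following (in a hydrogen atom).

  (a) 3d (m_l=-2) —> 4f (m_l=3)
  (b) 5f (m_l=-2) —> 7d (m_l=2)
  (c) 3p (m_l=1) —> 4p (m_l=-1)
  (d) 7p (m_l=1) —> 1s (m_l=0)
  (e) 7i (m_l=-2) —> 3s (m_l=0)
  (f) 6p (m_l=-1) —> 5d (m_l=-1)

2

(a) forbidden — Δm_l = +5 (E1 requires Δm_l = 0, ±1)
(b) forbidden — Δm_l = +4 (E1 requires Δm_l = 0, ±1)
(c) forbidden — Δl = +0 (E1 requires Δl = ±1); Δm_l = -2 (E1 requires Δm_l = 0, ±1)
(d) allowed
(e) forbidden — Δl = -6 (E1 requires Δl = ±1); Δm_l = +2 (E1 requires Δm_l = 0, ±1)
(f) allowed
Total allowed: 2 of 6.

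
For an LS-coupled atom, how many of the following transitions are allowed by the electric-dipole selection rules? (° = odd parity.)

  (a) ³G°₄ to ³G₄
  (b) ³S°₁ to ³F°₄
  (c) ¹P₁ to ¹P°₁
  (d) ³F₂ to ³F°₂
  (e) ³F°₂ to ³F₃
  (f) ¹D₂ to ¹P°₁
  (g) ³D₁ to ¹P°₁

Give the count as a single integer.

5

(a) allowed
(b) forbidden (parity, ΔL, ΔJ fail)
(c) allowed
(d) allowed
(e) allowed
(f) allowed
(g) forbidden (ΔS fails)
Total allowed: 5 of 7.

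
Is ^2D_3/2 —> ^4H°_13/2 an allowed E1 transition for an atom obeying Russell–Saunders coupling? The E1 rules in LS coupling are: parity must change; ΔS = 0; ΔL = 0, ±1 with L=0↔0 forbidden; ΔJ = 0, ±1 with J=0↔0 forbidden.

forbidden

ΔS = 0: S: 1/2 → 3/2 — fails.
Parity must change: even → odd — ok.
ΔJ = 0, ±1 (not J=0↔0): J: 3/2 → 13/2, ΔJ = +5 — fails.
ΔL = 0, ±1 (not L=0↔0): L: 2 → 5, ΔL = +3 — fails.
Rule(s) violated: ΔS, ΔL, ΔJ.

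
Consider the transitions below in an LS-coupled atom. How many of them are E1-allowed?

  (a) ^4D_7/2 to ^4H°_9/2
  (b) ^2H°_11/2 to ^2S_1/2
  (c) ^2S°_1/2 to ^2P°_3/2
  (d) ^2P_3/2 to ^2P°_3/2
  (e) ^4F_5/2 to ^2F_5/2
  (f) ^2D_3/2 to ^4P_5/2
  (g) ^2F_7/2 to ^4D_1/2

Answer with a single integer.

(a) forbidden (ΔL fails)
(b) forbidden (ΔL, ΔJ fail)
(c) forbidden (parity fails)
(d) allowed
(e) forbidden (parity, ΔS fail)
(f) forbidden (parity, ΔS fail)
(g) forbidden (parity, ΔS, ΔJ fail)
Total allowed: 1 of 7.

1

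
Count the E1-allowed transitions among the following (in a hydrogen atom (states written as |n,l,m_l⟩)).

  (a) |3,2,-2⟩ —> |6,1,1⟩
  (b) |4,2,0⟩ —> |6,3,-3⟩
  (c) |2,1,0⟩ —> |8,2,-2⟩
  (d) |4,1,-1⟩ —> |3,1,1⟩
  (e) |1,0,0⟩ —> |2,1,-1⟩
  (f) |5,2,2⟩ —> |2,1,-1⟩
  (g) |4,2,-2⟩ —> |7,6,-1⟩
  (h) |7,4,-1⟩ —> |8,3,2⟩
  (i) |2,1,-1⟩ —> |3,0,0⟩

(a) forbidden — Δm_l = +3 (E1 requires Δm_l = 0, ±1)
(b) forbidden — Δm_l = -3 (E1 requires Δm_l = 0, ±1)
(c) forbidden — Δm_l = -2 (E1 requires Δm_l = 0, ±1)
(d) forbidden — Δl = +0 (E1 requires Δl = ±1); Δm_l = +2 (E1 requires Δm_l = 0, ±1)
(e) allowed
(f) forbidden — Δm_l = -3 (E1 requires Δm_l = 0, ±1)
(g) forbidden — Δl = +4 (E1 requires Δl = ±1)
(h) forbidden — Δm_l = +3 (E1 requires Δm_l = 0, ±1)
(i) allowed
Total allowed: 2 of 9.

2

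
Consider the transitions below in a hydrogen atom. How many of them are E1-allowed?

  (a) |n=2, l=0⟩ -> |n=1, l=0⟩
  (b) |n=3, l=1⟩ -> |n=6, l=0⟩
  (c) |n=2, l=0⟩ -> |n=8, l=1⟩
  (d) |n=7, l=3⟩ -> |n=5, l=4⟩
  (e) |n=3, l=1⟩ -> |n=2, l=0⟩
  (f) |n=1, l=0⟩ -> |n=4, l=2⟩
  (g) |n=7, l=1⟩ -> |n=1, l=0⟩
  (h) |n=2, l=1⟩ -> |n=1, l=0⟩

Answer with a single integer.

6

(a) forbidden — Δl = +0 (E1 requires Δl = ±1)
(b) allowed
(c) allowed
(d) allowed
(e) allowed
(f) forbidden — Δl = +2 (E1 requires Δl = ±1)
(g) allowed
(h) allowed
Total allowed: 6 of 8.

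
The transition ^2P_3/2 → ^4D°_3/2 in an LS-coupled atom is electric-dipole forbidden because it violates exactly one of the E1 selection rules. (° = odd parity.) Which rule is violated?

Parity must change: even → odd — ✓.
ΔS = 0: S: 1/2 → 3/2 — ✗.
ΔL = 0, ±1 (not L=0↔0): L: 1 → 2, ΔL = +1 — ✓.
ΔJ = 0, ±1 (not J=0↔0): J: 3/2 → 3/2, ΔJ = +0 — ✓.

the ΔS = 0 rule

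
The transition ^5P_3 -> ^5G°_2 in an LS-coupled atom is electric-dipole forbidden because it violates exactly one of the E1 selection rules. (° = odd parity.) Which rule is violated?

the ΔL = 0, ±1 rule

Reading off the term symbols: S 2→2, L 1→4, J 3→2, parity even→odd.
Parity must change: even → odd — ✓.
ΔS = 0: S: 2 → 2 — ✓.
ΔL = 0, ±1 (not L=0↔0): L: 1 → 4, ΔL = +3 — ✗.
ΔJ = 0, ±1 (not J=0↔0): J: 3 → 2, ΔJ = -1 — ✓.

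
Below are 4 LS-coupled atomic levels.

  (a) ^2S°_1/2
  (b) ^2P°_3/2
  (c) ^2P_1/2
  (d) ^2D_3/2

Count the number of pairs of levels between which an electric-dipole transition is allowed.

(a)–(b): forbidden (parity).
(a)–(c): allowed.
(a)–(d): forbidden (ΔL).
(b)–(c): allowed.
(b)–(d): allowed.
(c)–(d): forbidden (parity).
Allowed pairs: 3 of 6.

3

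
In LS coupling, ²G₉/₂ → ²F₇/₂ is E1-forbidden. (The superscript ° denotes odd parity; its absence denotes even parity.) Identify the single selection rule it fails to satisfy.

parity

Initial level: S=1/2, L=4, J=9/2, parity even. Final level: S=1/2, L=3, J=7/2, parity even.
Parity must change: even → even — fails.
ΔL = 0, ±1 (not L=0↔0): L: 4 → 3, ΔL = -1 — ok.
ΔJ = 0, ±1 (not J=0↔0): J: 9/2 → 7/2, ΔJ = -1 — ok.
ΔS = 0: S: 1/2 → 1/2 — ok.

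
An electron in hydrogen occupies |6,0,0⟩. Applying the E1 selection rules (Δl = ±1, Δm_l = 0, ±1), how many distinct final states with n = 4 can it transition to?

3

E1 requires Δl = ±1, so l_f ∈ {-1, 1}; with 0 ≤ l_f ≤ n_f−1 = 3, the allowed l_f values are {1}.
For l_f = 1: m_f ∈ {m_i−1, m_i, m_i+1} ∩ [−1, 1] = {-1, 0, 1} → 3 states.
Total: 3.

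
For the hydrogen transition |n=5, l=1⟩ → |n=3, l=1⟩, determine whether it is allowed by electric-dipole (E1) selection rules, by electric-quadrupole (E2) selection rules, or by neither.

Δl = 1 − 1 = +0; l_i + l_f = 2.
E1 (Δl = ±1): not satisfied.
E2 (Δl = 0,±2, l_i+l_f ≥ 2): satisfied.

E2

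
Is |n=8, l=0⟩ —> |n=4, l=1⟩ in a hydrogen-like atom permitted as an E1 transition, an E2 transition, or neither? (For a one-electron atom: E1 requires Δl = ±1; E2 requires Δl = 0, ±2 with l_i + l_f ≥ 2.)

Δl = 1 − 0 = +1; l_i + l_f = 1.
E1 (Δl = ±1): satisfied.
E2 (Δl = 0,±2, l_i+l_f ≥ 2): not satisfied.

E1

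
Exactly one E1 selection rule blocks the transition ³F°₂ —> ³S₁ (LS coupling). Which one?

Initial level: S=1, L=3, J=2, parity odd. Final level: S=1, L=0, J=1, parity even.
ΔL = 0, ±1 (not L=0↔0): L: 3 → 0, ΔL = -3 — violated.
ΔS = 0: S: 1 → 1 — satisfied.
ΔJ = 0, ±1 (not J=0↔0): J: 2 → 1, ΔJ = -1 — satisfied.
Parity must change: odd → even — satisfied.

the ΔL = 0, ±1 rule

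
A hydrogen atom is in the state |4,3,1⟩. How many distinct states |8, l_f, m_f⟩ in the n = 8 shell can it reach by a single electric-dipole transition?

E1 requires Δl = ±1, so l_f ∈ {2, 4}; with 0 ≤ l_f ≤ n_f−1 = 7, the allowed l_f values are {2, 4}.
For l_f = 2: m_f ∈ {m_i−1, m_i, m_i+1} ∩ [−2, 2] = {0, 1, 2} → 3 states.
For l_f = 4: m_f ∈ {m_i−1, m_i, m_i+1} ∩ [−4, 4] = {0, 1, 2} → 3 states.
Total: 6.

6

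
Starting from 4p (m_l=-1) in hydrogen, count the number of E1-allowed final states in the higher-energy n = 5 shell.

E1 requires Δl = ±1, so l_f ∈ {0, 2}; with 0 ≤ l_f ≤ n_f−1 = 4, the allowed l_f values are {0, 2}.
For l_f = 0: m_f ∈ {m_i−1, m_i, m_i+1} ∩ [−0, 0] = {0} → 1 state.
For l_f = 2: m_f ∈ {m_i−1, m_i, m_i+1} ∩ [−2, 2] = {-2, -1, 0} → 3 states.
Total: 4.

4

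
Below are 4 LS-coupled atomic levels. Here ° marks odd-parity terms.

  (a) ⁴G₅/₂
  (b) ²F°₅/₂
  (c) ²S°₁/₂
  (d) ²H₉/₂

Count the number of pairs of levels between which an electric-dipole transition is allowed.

0

(a)–(b): forbidden (ΔS).
(a)–(c): forbidden (ΔS, ΔL, ΔJ).
(a)–(d): forbidden (parity, ΔS, ΔJ).
(b)–(c): forbidden (parity, ΔL, ΔJ).
(b)–(d): forbidden (ΔL, ΔJ).
(c)–(d): forbidden (ΔL, ΔJ).
Allowed pairs: 0 of 6.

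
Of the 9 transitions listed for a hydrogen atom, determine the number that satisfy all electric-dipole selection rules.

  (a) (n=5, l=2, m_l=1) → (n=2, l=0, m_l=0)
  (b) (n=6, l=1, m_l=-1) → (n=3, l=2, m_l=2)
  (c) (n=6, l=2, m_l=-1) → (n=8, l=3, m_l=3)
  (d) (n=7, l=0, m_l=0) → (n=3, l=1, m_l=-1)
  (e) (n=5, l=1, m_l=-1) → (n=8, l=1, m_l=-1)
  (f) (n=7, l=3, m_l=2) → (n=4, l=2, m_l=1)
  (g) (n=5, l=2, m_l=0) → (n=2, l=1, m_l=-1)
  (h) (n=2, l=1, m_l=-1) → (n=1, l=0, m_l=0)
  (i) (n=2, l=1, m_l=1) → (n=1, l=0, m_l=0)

5

(a) forbidden — Δl = -2 (E1 requires Δl = ±1)
(b) forbidden — Δm_l = +3 (E1 requires Δm_l = 0, ±1)
(c) forbidden — Δm_l = +4 (E1 requires Δm_l = 0, ±1)
(d) allowed
(e) forbidden — Δl = +0 (E1 requires Δl = ±1)
(f) allowed
(g) allowed
(h) allowed
(i) allowed
Total allowed: 5 of 9.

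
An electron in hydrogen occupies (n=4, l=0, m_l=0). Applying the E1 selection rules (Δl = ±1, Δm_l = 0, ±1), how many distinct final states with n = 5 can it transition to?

E1 requires Δl = ±1, so l_f ∈ {-1, 1}; with 0 ≤ l_f ≤ n_f−1 = 4, the allowed l_f values are {1}.
For l_f = 1: m_f ∈ {m_i−1, m_i, m_i+1} ∩ [−1, 1] = {-1, 0, 1} → 3 states.
Total: 3.

3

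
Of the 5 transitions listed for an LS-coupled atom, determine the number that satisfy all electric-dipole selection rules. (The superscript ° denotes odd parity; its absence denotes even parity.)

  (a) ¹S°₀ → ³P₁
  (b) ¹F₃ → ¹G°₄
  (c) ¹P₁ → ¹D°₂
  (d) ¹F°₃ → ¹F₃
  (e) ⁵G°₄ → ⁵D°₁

3

(a) forbidden (ΔS fails)
(b) allowed
(c) allowed
(d) allowed
(e) forbidden (parity, ΔL, ΔJ fail)
Total allowed: 3 of 5.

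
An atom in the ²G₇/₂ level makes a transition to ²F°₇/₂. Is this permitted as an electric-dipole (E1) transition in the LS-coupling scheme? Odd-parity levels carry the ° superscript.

allowed

Reading off the term symbols: S 1/2→1/2, L 4→3, J 7/2→7/2, parity even→odd.
ΔL = 0, ±1 (not L=0↔0): L: 4 → 3, ΔL = -1 — ✓.
ΔJ = 0, ±1 (not J=0↔0): J: 7/2 → 7/2, ΔJ = +0 — ✓.
Parity must change: even → odd — ✓.
ΔS = 0: S: 1/2 → 1/2 — ✓.
All four E1 rules are satisfied.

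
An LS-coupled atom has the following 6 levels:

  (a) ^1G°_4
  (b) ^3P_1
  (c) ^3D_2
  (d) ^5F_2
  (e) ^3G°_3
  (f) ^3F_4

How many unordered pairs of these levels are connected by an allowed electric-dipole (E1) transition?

1

(a)–(b): forbidden (ΔS, ΔL, ΔJ).
(a)–(c): forbidden (ΔS, ΔL, ΔJ).
(a)–(d): forbidden (ΔS, ΔJ).
(a)–(e): forbidden (parity, ΔS).
(a)–(f): forbidden (ΔS).
(b)–(c): forbidden (parity).
(b)–(d): forbidden (parity, ΔS, ΔL).
(b)–(e): forbidden (ΔL, ΔJ).
(b)–(f): forbidden (parity, ΔL, ΔJ).
(c)–(d): forbidden (parity, ΔS).
(c)–(e): forbidden (ΔL).
(c)–(f): forbidden (parity, ΔJ).
(d)–(e): forbidden (ΔS).
(d)–(f): forbidden (parity, ΔS, ΔJ).
(e)–(f): allowed.
Allowed pairs: 1 of 15.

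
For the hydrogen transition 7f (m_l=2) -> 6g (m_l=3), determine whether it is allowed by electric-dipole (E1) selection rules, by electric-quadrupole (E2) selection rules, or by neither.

E1

Δl = 4 − 3 = +1; l_i + l_f = 7.
Δm_l = +1.
E1 (Δl = ±1, |Δm_l| ≤ 1): satisfied.
E2 (Δl = 0,±2, l_i+l_f ≥ 2, |Δm_l| ≤ 2): not satisfied.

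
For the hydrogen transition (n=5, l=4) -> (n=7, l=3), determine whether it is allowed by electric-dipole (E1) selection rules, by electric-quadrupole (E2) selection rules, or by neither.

Δl = 3 − 4 = -1; l_i + l_f = 7.
E1 (Δl = ±1): satisfied.
E2 (Δl = 0,±2, l_i+l_f ≥ 2): not satisfied.

E1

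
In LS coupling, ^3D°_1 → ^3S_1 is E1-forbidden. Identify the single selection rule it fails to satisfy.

the ΔL = 0, ±1 rule

Parity must change: odd → even — satisfied.
ΔS = 0: S: 1 → 1 — satisfied.
ΔL = 0, ±1 (not L=0↔0): L: 2 → 0, ΔL = -2 — violated.
ΔJ = 0, ±1 (not J=0↔0): J: 1 → 1, ΔJ = +0 — satisfied.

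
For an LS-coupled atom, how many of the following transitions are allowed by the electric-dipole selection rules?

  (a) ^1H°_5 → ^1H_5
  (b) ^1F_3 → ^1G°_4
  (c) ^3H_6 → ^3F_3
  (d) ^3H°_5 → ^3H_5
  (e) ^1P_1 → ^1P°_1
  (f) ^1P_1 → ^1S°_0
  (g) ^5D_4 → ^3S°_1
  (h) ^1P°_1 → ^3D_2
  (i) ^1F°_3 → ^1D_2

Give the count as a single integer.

6

(a) allowed
(b) allowed
(c) forbidden (parity, ΔL, ΔJ fail)
(d) allowed
(e) allowed
(f) allowed
(g) forbidden (ΔS, ΔL, ΔJ fail)
(h) forbidden (ΔS fails)
(i) allowed
Total allowed: 6 of 9.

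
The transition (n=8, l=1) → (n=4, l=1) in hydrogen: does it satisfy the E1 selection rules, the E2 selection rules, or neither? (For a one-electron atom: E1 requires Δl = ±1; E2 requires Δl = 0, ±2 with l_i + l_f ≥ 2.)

Δl = 1 − 1 = +0; l_i + l_f = 2.
E1 (Δl = ±1): not satisfied.
E2 (Δl = 0,±2, l_i+l_f ≥ 2): satisfied.

E2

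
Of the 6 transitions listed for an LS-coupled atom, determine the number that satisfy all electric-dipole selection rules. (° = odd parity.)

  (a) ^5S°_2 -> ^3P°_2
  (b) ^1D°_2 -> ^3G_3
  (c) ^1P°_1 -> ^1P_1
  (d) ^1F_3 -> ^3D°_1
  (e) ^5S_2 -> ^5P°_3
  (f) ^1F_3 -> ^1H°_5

2

(a) forbidden (parity, ΔS fail)
(b) forbidden (ΔS, ΔL fail)
(c) allowed
(d) forbidden (ΔS, ΔJ fail)
(e) allowed
(f) forbidden (ΔL, ΔJ fail)
Total allowed: 2 of 6.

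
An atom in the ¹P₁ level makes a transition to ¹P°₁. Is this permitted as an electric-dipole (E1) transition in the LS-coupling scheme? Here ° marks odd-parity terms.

Initial level: S=0, L=1, J=1, parity even. Final level: S=0, L=1, J=1, parity odd.
Parity must change: even → odd — satisfied.
ΔS = 0: S: 0 → 0 — satisfied.
ΔL = 0, ±1 (not L=0↔0): L: 1 → 1, ΔL = +0 — satisfied.
ΔJ = 0, ±1 (not J=0↔0): J: 1 → 1, ΔJ = +0 — satisfied.
All four E1 rules are satisfied.

allowed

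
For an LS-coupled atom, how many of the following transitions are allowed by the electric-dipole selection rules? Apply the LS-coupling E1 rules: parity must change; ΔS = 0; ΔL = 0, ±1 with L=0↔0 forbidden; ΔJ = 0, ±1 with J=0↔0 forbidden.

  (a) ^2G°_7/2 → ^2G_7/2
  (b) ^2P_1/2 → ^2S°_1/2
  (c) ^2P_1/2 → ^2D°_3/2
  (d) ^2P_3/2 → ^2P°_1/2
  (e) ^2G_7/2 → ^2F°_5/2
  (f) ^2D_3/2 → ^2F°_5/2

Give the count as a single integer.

(a) allowed
(b) allowed
(c) allowed
(d) allowed
(e) allowed
(f) allowed
Total allowed: 6 of 6.

6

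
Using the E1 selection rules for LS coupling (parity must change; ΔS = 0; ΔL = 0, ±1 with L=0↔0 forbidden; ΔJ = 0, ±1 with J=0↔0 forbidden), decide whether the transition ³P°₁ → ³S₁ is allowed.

allowed

Initial level: S=1, L=1, J=1, parity odd. Final level: S=1, L=0, J=1, parity even.
Parity must change: odd → even — ok.
ΔS = 0: S: 1 → 1 — ok.
ΔL = 0, ±1 (not L=0↔0): L: 1 → 0, ΔL = -1 — ok.
ΔJ = 0, ±1 (not J=0↔0): J: 1 → 1, ΔJ = +0 — ok.
All four E1 rules are satisfied.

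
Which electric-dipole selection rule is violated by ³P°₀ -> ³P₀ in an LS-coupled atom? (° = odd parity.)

Reading off the term symbols: S 1→1, L 1→1, J 0→0, parity odd→even.
ΔJ = 0, ±1 (not J=0↔0): J: 0 → 0, ΔJ = +0 — fails.
Parity must change: odd → even — ok.
ΔL = 0, ±1 (not L=0↔0): L: 1 → 1, ΔL = +0 — ok.
ΔS = 0: S: 1 → 1 — ok.

the J=0 ↔ J=0 exclusion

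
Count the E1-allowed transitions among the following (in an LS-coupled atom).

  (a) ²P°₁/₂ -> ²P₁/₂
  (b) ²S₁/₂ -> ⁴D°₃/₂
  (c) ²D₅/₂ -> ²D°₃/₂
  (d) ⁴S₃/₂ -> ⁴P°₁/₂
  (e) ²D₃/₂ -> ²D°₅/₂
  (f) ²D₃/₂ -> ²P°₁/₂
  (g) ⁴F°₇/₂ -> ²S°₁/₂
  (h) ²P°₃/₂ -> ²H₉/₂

5

(a) allowed
(b) forbidden (ΔS, ΔL fail)
(c) allowed
(d) allowed
(e) allowed
(f) allowed
(g) forbidden (parity, ΔS, ΔL, ΔJ fail)
(h) forbidden (ΔL, ΔJ fail)
Total allowed: 5 of 8.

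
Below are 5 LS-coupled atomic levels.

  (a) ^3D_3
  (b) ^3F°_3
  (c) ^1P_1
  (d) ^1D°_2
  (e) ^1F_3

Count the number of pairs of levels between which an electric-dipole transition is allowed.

(a)–(b): allowed.
(a)–(c): forbidden (parity, ΔS, ΔJ).
(a)–(d): forbidden (ΔS).
(a)–(e): forbidden (parity, ΔS).
(b)–(c): forbidden (ΔS, ΔL, ΔJ).
(b)–(d): forbidden (parity, ΔS).
(b)–(e): forbidden (ΔS).
(c)–(d): allowed.
(c)–(e): forbidden (parity, ΔL, ΔJ).
(d)–(e): allowed.
Allowed pairs: 3 of 10.

3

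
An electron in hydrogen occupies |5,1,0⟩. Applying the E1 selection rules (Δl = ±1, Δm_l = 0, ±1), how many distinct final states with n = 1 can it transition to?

E1 requires Δl = ±1, so l_f ∈ {0, 2}; with 0 ≤ l_f ≤ n_f−1 = 0, the allowed l_f values are {0}.
For l_f = 0: m_f ∈ {m_i−1, m_i, m_i+1} ∩ [−0, 0] = {0} → 1 state.
Total: 1.

1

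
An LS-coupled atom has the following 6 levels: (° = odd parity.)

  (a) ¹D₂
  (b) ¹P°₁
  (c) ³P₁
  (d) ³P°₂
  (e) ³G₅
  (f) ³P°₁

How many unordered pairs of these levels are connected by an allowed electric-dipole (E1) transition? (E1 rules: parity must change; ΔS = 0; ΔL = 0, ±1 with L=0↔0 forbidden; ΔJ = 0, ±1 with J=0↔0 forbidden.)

(a)–(b): allowed.
(a)–(c): forbidden (parity, ΔS).
(a)–(d): forbidden (ΔS).
(a)–(e): forbidden (parity, ΔS, ΔL, ΔJ).
(a)–(f): forbidden (ΔS).
(b)–(c): forbidden (ΔS).
(b)–(d): forbidden (parity, ΔS).
(b)–(e): forbidden (ΔS, ΔL, ΔJ).
(b)–(f): forbidden (parity, ΔS).
(c)–(d): allowed.
(c)–(e): forbidden (parity, ΔL, ΔJ).
(c)–(f): allowed.
(d)–(e): forbidden (ΔL, ΔJ).
(d)–(f): forbidden (parity).
(e)–(f): forbidden (ΔL, ΔJ).
Allowed pairs: 3 of 15.

3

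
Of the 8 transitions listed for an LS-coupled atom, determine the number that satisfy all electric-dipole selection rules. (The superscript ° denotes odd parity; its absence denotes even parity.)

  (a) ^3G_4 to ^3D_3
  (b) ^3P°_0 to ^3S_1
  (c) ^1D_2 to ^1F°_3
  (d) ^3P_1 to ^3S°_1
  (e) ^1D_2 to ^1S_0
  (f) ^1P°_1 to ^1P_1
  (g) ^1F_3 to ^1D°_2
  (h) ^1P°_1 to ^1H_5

(a) forbidden (parity, ΔL fail)
(b) allowed
(c) allowed
(d) allowed
(e) forbidden (parity, ΔL, ΔJ fail)
(f) allowed
(g) allowed
(h) forbidden (ΔL, ΔJ fail)
Total allowed: 5 of 8.

5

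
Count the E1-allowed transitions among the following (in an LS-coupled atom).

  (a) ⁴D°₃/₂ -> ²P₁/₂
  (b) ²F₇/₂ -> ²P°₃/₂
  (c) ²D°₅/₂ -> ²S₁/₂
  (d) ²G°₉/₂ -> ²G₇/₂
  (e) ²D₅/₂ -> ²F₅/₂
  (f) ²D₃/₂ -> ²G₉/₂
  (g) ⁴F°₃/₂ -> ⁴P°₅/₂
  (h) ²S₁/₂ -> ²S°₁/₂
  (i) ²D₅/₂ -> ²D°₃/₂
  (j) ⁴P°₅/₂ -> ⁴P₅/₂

3

(a) forbidden (ΔS fails)
(b) forbidden (ΔL, ΔJ fail)
(c) forbidden (ΔL, ΔJ fail)
(d) allowed
(e) forbidden (parity fails)
(f) forbidden (parity, ΔL, ΔJ fail)
(g) forbidden (parity, ΔL fail)
(h) forbidden (ΔL fails)
(i) allowed
(j) allowed
Total allowed: 3 of 10.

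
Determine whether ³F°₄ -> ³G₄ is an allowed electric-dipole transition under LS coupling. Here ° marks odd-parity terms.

Parity must change: odd → even — passes.
ΔS = 0: S: 1 → 1 — passes.
ΔL = 0, ±1 (not L=0↔0): L: 3 → 4, ΔL = +1 — passes.
ΔJ = 0, ±1 (not J=0↔0): J: 4 → 4, ΔJ = +0 — passes.
All four E1 rules are satisfied.

allowed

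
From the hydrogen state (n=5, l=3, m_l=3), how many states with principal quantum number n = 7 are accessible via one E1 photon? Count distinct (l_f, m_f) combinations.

E1 requires Δl = ±1, so l_f ∈ {2, 4}; with 0 ≤ l_f ≤ n_f−1 = 6, the allowed l_f values are {2, 4}.
For l_f = 2: m_f ∈ {m_i−1, m_i, m_i+1} ∩ [−2, 2] = {2} → 1 state.
For l_f = 4: m_f ∈ {m_i−1, m_i, m_i+1} ∩ [−4, 4] = {2, 3, 4} → 3 states.
Total: 4.

4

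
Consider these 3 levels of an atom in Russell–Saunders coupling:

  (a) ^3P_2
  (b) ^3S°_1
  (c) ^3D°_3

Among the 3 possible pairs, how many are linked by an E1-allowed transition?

2

(a)–(b): allowed.
(a)–(c): allowed.
(b)–(c): forbidden (parity, ΔL, ΔJ).
Allowed pairs: 2 of 3.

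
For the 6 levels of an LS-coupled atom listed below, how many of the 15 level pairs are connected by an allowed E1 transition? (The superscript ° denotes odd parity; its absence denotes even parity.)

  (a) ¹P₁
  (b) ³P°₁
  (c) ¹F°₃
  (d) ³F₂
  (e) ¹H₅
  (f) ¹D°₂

1

(a)–(b): forbidden (ΔS).
(a)–(c): forbidden (ΔL, ΔJ).
(a)–(d): forbidden (parity, ΔS, ΔL).
(a)–(e): forbidden (parity, ΔL, ΔJ).
(a)–(f): allowed.
(b)–(c): forbidden (parity, ΔS, ΔL, ΔJ).
(b)–(d): forbidden (ΔL).
(b)–(e): forbidden (ΔS, ΔL, ΔJ).
(b)–(f): forbidden (parity, ΔS).
(c)–(d): forbidden (ΔS).
(c)–(e): forbidden (ΔL, ΔJ).
(c)–(f): forbidden (parity).
(d)–(e): forbidden (parity, ΔS, ΔL, ΔJ).
(d)–(f): forbidden (ΔS).
(e)–(f): forbidden (ΔL, ΔJ).
Allowed pairs: 1 of 15.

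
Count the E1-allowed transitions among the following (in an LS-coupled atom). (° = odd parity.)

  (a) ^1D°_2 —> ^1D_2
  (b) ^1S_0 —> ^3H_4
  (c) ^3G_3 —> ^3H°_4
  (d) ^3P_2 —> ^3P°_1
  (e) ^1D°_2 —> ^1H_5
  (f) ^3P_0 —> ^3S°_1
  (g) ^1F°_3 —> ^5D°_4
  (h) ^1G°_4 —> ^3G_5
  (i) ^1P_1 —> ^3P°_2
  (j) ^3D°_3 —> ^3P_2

5

(a) allowed
(b) forbidden (parity, ΔS, ΔL, ΔJ fail)
(c) allowed
(d) allowed
(e) forbidden (ΔL, ΔJ fail)
(f) allowed
(g) forbidden (parity, ΔS fail)
(h) forbidden (ΔS fails)
(i) forbidden (ΔS fails)
(j) allowed
Total allowed: 5 of 10.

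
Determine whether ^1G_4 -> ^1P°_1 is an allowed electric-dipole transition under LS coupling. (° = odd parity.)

Reading off the term symbols: S 0→0, L 4→1, J 4→1, parity even→odd.
Parity must change: even → odd — passes.
ΔS = 0: S: 0 → 0 — passes.
ΔL = 0, ±1 (not L=0↔0): L: 4 → 1, ΔL = -3 — fails.
ΔJ = 0, ±1 (not J=0↔0): J: 4 → 1, ΔJ = -3 — fails.
Rule(s) violated: ΔL, ΔJ.

forbidden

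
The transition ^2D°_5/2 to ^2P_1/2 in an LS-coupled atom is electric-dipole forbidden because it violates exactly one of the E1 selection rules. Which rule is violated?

Parity must change: odd → even — ✓.
ΔS = 0: S: 1/2 → 1/2 — ✓.
ΔL = 0, ±1 (not L=0↔0): L: 2 → 1, ΔL = -1 — ✓.
ΔJ = 0, ±1 (not J=0↔0): J: 5/2 → 1/2, ΔJ = -2 — ✗.

the ΔJ = 0, ±1 rule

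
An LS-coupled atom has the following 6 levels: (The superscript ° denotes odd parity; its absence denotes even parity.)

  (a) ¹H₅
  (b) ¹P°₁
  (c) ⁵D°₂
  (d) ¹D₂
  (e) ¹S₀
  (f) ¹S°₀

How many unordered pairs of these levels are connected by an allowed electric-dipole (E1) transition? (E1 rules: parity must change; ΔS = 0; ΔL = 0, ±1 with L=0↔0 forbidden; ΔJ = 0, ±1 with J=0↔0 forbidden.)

2

(a)–(b): forbidden (ΔL, ΔJ).
(a)–(c): forbidden (ΔS, ΔL, ΔJ).
(a)–(d): forbidden (parity, ΔL, ΔJ).
(a)–(e): forbidden (parity, ΔL, ΔJ).
(a)–(f): forbidden (ΔL, ΔJ).
(b)–(c): forbidden (parity, ΔS).
(b)–(d): allowed.
(b)–(e): allowed.
(b)–(f): forbidden (parity).
(c)–(d): forbidden (ΔS).
(c)–(e): forbidden (ΔS, ΔL, ΔJ).
(c)–(f): forbidden (parity, ΔS, ΔL, ΔJ).
(d)–(e): forbidden (parity, ΔL, ΔJ).
(d)–(f): forbidden (ΔL, ΔJ).
(e)–(f): forbidden (ΔL, ΔJ).
Allowed pairs: 2 of 15.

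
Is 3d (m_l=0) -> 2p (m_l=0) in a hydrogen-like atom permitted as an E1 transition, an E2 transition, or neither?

E1

Δl = 1 − 2 = -1; l_i + l_f = 3.
Δm_l = +0.
E1 (Δl = ±1, |Δm_l| ≤ 1): satisfied.
E2 (Δl = 0,±2, l_i+l_f ≥ 2, |Δm_l| ≤ 2): not satisfied.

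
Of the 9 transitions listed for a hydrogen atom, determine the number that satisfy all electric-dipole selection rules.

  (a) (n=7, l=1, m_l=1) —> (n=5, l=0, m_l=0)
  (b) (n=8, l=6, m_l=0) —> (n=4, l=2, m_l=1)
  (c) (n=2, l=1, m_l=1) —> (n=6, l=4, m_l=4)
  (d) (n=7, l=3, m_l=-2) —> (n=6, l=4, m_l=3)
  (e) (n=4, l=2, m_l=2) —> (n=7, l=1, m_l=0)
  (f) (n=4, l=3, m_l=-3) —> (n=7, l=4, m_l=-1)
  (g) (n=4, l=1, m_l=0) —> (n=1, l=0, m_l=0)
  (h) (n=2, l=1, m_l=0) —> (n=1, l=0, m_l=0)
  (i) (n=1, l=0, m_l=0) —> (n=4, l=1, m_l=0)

(a) allowed
(b) forbidden — Δl = -4 (E1 requires Δl = ±1)
(c) forbidden — Δl = +3 (E1 requires Δl = ±1); Δm_l = +3 (E1 requires Δm_l = 0, ±1)
(d) forbidden — Δm_l = +5 (E1 requires Δm_l = 0, ±1)
(e) forbidden — Δm_l = -2 (E1 requires Δm_l = 0, ±1)
(f) forbidden — Δm_l = +2 (E1 requires Δm_l = 0, ±1)
(g) allowed
(h) allowed
(i) allowed
Total allowed: 4 of 9.

4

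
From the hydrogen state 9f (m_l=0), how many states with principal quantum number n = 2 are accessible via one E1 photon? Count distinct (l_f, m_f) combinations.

E1 requires l_f ∈ {2, 4}, but neither lies in [0, 1], so no final state is reachable.
Total: 0.

0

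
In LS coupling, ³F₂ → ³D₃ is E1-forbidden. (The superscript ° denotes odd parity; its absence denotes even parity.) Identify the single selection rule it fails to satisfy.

Reading off the term symbols: S 1→1, L 3→2, J 2→3, parity even→even.
Parity must change: even → even — fails.
ΔS = 0: S: 1 → 1 — passes.
ΔL = 0, ±1 (not L=0↔0): L: 3 → 2, ΔL = -1 — passes.
ΔJ = 0, ±1 (not J=0↔0): J: 2 → 3, ΔJ = +1 — passes.

parity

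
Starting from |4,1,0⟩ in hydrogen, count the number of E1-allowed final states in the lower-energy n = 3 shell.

E1 requires Δl = ±1, so l_f ∈ {0, 2}; with 0 ≤ l_f ≤ n_f−1 = 2, the allowed l_f values are {0, 2}.
For l_f = 0: m_f ∈ {m_i−1, m_i, m_i+1} ∩ [−0, 0] = {0} → 1 state.
For l_f = 2: m_f ∈ {m_i−1, m_i, m_i+1} ∩ [−2, 2] = {-1, 0, 1} → 3 states.
Total: 4.

4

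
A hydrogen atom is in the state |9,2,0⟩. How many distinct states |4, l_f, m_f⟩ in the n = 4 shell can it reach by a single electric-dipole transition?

E1 requires Δl = ±1, so l_f ∈ {1, 3}; with 0 ≤ l_f ≤ n_f−1 = 3, the allowed l_f values are {1, 3}.
For l_f = 1: m_f ∈ {m_i−1, m_i, m_i+1} ∩ [−1, 1] = {-1, 0, 1} → 3 states.
For l_f = 3: m_f ∈ {m_i−1, m_i, m_i+1} ∩ [−3, 3] = {-1, 0, 1} → 3 states.
Total: 6.

6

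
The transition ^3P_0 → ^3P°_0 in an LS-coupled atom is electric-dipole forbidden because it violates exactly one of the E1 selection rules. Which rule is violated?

the J=0 ↔ J=0 exclusion

Parity must change: even → odd — ✓.
ΔS = 0: S: 1 → 1 — ✓.
ΔL = 0, ±1 (not L=0↔0): L: 1 → 1, ΔL = +0 — ✓.
ΔJ = 0, ±1 (not J=0↔0): J: 0 → 0, ΔJ = +0 — ✗.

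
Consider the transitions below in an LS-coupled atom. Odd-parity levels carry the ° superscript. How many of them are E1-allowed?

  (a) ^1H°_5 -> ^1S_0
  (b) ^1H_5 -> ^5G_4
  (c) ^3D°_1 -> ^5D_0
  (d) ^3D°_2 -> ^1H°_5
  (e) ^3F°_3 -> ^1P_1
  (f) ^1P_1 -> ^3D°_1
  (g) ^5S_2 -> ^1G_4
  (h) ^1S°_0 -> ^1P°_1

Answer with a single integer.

(a) forbidden (ΔL, ΔJ fail)
(b) forbidden (parity, ΔS fail)
(c) forbidden (ΔS fails)
(d) forbidden (parity, ΔS, ΔL, ΔJ fail)
(e) forbidden (ΔS, ΔL, ΔJ fail)
(f) forbidden (ΔS fails)
(g) forbidden (parity, ΔS, ΔL, ΔJ fail)
(h) forbidden (parity fails)
Total allowed: 0 of 8.

0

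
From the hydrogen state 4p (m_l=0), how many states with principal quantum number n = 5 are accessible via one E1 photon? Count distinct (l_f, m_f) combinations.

4

E1 requires Δl = ±1, so l_f ∈ {0, 2}; with 0 ≤ l_f ≤ n_f−1 = 4, the allowed l_f values are {0, 2}.
For l_f = 0: m_f ∈ {m_i−1, m_i, m_i+1} ∩ [−0, 0] = {0} → 1 state.
For l_f = 2: m_f ∈ {m_i−1, m_i, m_i+1} ∩ [−2, 2] = {-1, 0, 1} → 3 states.
Total: 4.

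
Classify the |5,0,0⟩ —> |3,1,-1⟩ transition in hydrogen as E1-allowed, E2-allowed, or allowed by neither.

Δl = 1 − 0 = +1; l_i + l_f = 1.
Δm_l = -1.
E1 (Δl = ±1, |Δm_l| ≤ 1): satisfied.
E2 (Δl = 0,±2, l_i+l_f ≥ 2, |Δm_l| ≤ 2): not satisfied.

E1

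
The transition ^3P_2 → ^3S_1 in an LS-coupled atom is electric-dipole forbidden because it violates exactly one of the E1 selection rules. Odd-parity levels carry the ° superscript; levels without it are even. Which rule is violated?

Parity must change: even → even — fails.
ΔS = 0: S: 1 → 1 — passes.
ΔL = 0, ±1 (not L=0↔0): L: 1 → 0, ΔL = -1 — passes.
ΔJ = 0, ±1 (not J=0↔0): J: 2 → 1, ΔJ = -1 — passes.

parity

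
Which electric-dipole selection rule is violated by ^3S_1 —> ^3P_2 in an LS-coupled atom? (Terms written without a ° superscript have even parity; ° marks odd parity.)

Initial level: S=1, L=0, J=1, parity even. Final level: S=1, L=1, J=2, parity even.
Parity must change: even → even — fails.
ΔS = 0: S: 1 → 1 — ok.
ΔL = 0, ±1 (not L=0↔0): L: 0 → 1, ΔL = +1 — ok.
ΔJ = 0, ±1 (not J=0↔0): J: 1 → 2, ΔJ = +1 — ok.

parity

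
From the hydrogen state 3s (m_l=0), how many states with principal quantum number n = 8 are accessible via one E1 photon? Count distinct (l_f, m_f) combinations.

3

E1 requires Δl = ±1, so l_f ∈ {-1, 1}; with 0 ≤ l_f ≤ n_f−1 = 7, the allowed l_f values are {1}.
For l_f = 1: m_f ∈ {m_i−1, m_i, m_i+1} ∩ [−1, 1] = {-1, 0, 1} → 3 states.
Total: 3.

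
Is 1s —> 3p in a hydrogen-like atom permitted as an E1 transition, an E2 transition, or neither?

Δl = 1 − 0 = +1; l_i + l_f = 1.
E1 (Δl = ±1): satisfied.
E2 (Δl = 0,±2, l_i+l_f ≥ 2): not satisfied.

E1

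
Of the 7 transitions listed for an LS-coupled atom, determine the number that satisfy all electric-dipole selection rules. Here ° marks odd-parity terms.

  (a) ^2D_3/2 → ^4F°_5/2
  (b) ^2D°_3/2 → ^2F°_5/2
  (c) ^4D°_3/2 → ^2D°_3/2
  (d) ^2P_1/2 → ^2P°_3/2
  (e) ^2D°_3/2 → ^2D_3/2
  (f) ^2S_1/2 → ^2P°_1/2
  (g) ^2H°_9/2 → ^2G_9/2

(a) forbidden (ΔS fails)
(b) forbidden (parity fails)
(c) forbidden (parity, ΔS fail)
(d) allowed
(e) allowed
(f) allowed
(g) allowed
Total allowed: 4 of 7.

4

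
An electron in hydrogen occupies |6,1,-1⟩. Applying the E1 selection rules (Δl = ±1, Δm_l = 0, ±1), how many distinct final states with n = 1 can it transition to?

E1 requires Δl = ±1, so l_f ∈ {0, 2}; with 0 ≤ l_f ≤ n_f−1 = 0, the allowed l_f values are {0}.
For l_f = 0: m_f ∈ {m_i−1, m_i, m_i+1} ∩ [−0, 0] = {0} → 1 state.
Total: 1.

1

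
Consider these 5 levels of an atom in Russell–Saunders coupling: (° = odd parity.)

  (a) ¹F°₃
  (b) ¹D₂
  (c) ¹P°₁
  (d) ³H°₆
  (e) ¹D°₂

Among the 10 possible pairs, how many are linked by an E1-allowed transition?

(a)–(b): allowed.
(a)–(c): forbidden (parity, ΔL, ΔJ).
(a)–(d): forbidden (parity, ΔS, ΔL, ΔJ).
(a)–(e): forbidden (parity).
(b)–(c): allowed.
(b)–(d): forbidden (ΔS, ΔL, ΔJ).
(b)–(e): allowed.
(c)–(d): forbidden (parity, ΔS, ΔL, ΔJ).
(c)–(e): forbidden (parity).
(d)–(e): forbidden (parity, ΔS, ΔL, ΔJ).
Allowed pairs: 3 of 10.

3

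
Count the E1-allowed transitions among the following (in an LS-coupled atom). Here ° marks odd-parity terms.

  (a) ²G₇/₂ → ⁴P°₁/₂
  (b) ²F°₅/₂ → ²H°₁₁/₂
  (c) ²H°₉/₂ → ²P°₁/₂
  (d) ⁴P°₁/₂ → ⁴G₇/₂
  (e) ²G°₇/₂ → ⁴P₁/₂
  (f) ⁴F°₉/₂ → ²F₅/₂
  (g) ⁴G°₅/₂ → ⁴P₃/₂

(a) forbidden (ΔS, ΔL, ΔJ fail)
(b) forbidden (parity, ΔL, ΔJ fail)
(c) forbidden (parity, ΔL, ΔJ fail)
(d) forbidden (ΔL, ΔJ fail)
(e) forbidden (ΔS, ΔL, ΔJ fail)
(f) forbidden (ΔS, ΔJ fail)
(g) forbidden (ΔL fails)
Total allowed: 0 of 7.

0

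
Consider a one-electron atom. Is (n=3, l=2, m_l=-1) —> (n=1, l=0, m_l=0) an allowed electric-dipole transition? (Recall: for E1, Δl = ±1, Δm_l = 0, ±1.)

l: 2 → 0 (Δl = -2). Δl = ±1 violated.
Δm_l = 0 − (-1) = +1. E1 requires Δm_l = 0, ±1: satisfied.
The transition is electric-dipole forbidden.

forbidden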